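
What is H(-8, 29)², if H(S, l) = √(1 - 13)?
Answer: -12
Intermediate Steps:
H(S, l) = 2*I*√3 (H(S, l) = √(-12) = 2*I*√3)
H(-8, 29)² = (2*I*√3)² = -12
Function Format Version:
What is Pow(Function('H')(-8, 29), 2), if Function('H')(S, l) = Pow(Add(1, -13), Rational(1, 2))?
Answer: -12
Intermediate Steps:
Function('H')(S, l) = Mul(2, I, Pow(3, Rational(1, 2))) (Function('H')(S, l) = Pow(-12, Rational(1, 2)) = Mul(2, I, Pow(3, Rational(1, 2))))
Pow(Function('H')(-8, 29), 2) = Pow(Mul(2, I, Pow(3, Rational(1, 2))), 2) = -12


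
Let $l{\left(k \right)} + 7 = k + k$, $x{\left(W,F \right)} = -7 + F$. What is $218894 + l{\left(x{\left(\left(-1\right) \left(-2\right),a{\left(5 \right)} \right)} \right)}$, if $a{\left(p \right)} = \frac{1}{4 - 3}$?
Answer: $218875$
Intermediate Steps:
$a{\left(p \right)} = 1$ ($a{\left(p \right)} = 1^{-1} = 1$)
$l{\left(k \right)} = -7 + 2 k$ ($l{\left(k \right)} = -7 + \left(k + k\right) = -7 + 2 k$)
$218894 + l{\left(x{\left(\left(-1\right) \left(-2\right),a{\left(5 \right)} \right)} \right)} = 218894 + \left(-7 + 2 \left(-7 + 1\right)\right) = 218894 + \left(-7 + 2 \left(-6\right)\right) = 218894 - 19 = 218875$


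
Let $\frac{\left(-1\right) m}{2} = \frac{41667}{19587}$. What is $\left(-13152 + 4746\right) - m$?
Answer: $- \frac{54854996}{6529} \approx -8401.8$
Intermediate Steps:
$m = - \frac{27778}{6529}$ ($m = - 2 \cdot \frac{41667}{19587} = - 2 \cdot 41667 \cdot \frac{1}{19587} = \left(-2\right) \frac{13889}{6529} = - \frac{27778}{6529} \approx -4.2546$)
$\left(-13152 + 4746\right) - m = \left(-13152 + 4746\right) - - \frac{27778}{6529} = -8406 + \frac{27778}{6529} = - \frac{54854996}{6529}$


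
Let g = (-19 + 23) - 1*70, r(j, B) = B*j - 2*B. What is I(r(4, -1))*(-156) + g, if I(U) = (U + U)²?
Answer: -2562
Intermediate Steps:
r(j, B) = -2*B + B*j
g = -66 (g = 4 - 70 = -66)
I(U) = 4*U² (I(U) = (2*U)² = 4*U²)
I(r(4, -1))*(-156) + g = (4*(-(-2 + 4))²)*(-156) - 66 = (4*(-1*2)²)*(-156) - 66 = (4*(-2)²)*(-156) - 66 = (4*4)*(-156) - 66 = 16*(-156) - 66 = -2496 - 66 = -2562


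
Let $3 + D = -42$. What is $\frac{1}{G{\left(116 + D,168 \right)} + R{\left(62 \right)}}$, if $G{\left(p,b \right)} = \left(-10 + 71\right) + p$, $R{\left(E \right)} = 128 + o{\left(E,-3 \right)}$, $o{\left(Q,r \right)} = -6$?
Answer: $\frac{1}{254} \approx 0.003937$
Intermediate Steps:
$D = -45$ ($D = -3 - 42 = -45$)
$R{\left(E \right)} = 122$ ($R{\left(E \right)} = 128 - 6 = 122$)
$G{\left(p,b \right)} = 61 + p$
$\frac{1}{G{\left(116 + D,168 \right)} + R{\left(62 \right)}} = \frac{1}{\left(61 + \left(116 - 45\right)\right) + 122} = \frac{1}{\left(61 + 71\right) + 122} = \frac{1}{132 + 122} = \frac{1}{254}$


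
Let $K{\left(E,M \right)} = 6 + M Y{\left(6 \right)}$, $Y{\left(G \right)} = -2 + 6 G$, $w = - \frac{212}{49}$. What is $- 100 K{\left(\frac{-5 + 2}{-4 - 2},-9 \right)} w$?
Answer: $- \frac{6360000}{49} \approx -1.298 \cdot 10^{5}$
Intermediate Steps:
$w = - \frac{212}{49}$ ($w = \left(-212\right) \frac{1}{49} = - \frac{212}{49} \approx -4.3265$)
$K{\left(E,M \right)} = 6 + 34 M$ ($K{\left(E,M \right)} = 6 + M \left(-2 + 6 \cdot 6\right) = 6 + M \left(-2 + 36\right) = 6 + M 34 = 6 + 34 M$)
$- 100 K{\left(\frac{-5 + 2}{-4 - 2},-9 \right)} w = - 100 \left(6 + 34 \left(-9\right)\right) \left(- \frac{212}{49}\right) = - 100 \left(6 - 306\right) \left(- \frac{212}{49}\right) = \left(-100\right) \left(-300\right) \left(- \frac{212}{49}\right) = 30000 \left(- \frac{212}{49}\right) = - \frac{6360000}{49}$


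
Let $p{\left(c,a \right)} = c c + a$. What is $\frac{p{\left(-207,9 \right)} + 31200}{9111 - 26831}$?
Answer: $- \frac{37029}{8860} \approx -4.1793$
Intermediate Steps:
$p{\left(c,a \right)} = a + c^{2}$ ($p{\left(c,a \right)} = c^{2} + a = a + c^{2}$)
$\frac{p{\left(-207,9 \right)} + 31200}{9111 - 26831} = \frac{\left(9 + \left(-207\right)^{2}\right) + 31200}{9111 - 26831} = \frac{\left(9 + 42849\right) + 31200}{-17720} = \left(42858 + 31200\right) \left(- \frac{1}{17720}\right) = 74058 \left(- \frac{1}{17720}\right) = - \frac{37029}{8860}$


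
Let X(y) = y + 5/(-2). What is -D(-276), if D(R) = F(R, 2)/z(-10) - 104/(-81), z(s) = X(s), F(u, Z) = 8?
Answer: -1304/2025 ≈ -0.64395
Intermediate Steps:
X(y) = -5/2 + y (X(y) = y + 5*(-½) = y - 5/2 = -5/2 + y)
z(s) = -5/2 + s
D(R) = 1304/2025 (D(R) = 8/(-5/2 - 10) - 104/(-81) = 8/(-25/2) - 104*(-1/81) = 8*(-2/25) + 104/81 = -16/25 + 104/81 = 1304/2025)
-D(-276) = -1*1304/2025 = -1304/2025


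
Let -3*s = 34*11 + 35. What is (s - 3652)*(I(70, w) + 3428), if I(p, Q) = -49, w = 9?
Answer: -38402335/3 ≈ -1.2801e+7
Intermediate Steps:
s = -409/3 (s = -(34*11 + 35)/3 = -(374 + 35)/3 = -⅓*409 = -409/3 ≈ -136.33)
(s - 3652)*(I(70, w) + 3428) = (-409/3 - 3652)*(-49 + 3428) = -11365/3*3379 = -38402335/3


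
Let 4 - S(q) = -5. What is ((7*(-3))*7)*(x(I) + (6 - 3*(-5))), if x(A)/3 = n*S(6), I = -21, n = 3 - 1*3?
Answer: -3087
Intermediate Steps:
S(q) = 9 (S(q) = 4 - 1*(-5) = 4 + 5 = 9)
n = 0 (n = 3 - 3 = 0)
x(A) = 0 (x(A) = 3*(0*9) = 3*0 = 0)
((7*(-3))*7)*(x(I) + (6 - 3*(-5))) = ((7*(-3))*7)*(0 + (6 - 3*(-5))) = (-21*7)*(0 + (6 + 15)) = -147*(0 + 21) = -147*21 = -3087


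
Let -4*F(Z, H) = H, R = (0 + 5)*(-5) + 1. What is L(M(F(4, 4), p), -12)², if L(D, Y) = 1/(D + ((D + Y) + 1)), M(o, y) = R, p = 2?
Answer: 1/3481 ≈ 0.00028727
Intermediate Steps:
R = -24 (R = 5*(-5) + 1 = -25 + 1 = -24)
F(Z, H) = -H/4
M(o, y) = -24
L(D, Y) = 1/(1 + Y + 2*D) (L(D, Y) = 1/(D + (1 + D + Y)) = 1/(1 + Y + 2*D))
L(M(F(4, 4), p), -12)² = (1/(1 - 12 + 2*(-24)))² = (1/(1 - 12 - 48))² = (1/(-59))² = (-1/59)² = 1/3481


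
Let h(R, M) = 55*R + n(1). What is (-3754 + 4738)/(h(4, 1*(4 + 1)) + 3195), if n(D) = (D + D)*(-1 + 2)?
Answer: 328/1139 ≈ 0.28797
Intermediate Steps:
n(D) = 2*D (n(D) = (2*D)*1 = 2*D)
h(R, M) = 2 + 55*R (h(R, M) = 55*R + 2*1 = 55*R + 2 = 2 + 55*R)
(-3754 + 4738)/(h(4, 1*(4 + 1)) + 3195) = (-3754 + 4738)/((2 + 55*4) + 3195) = 984/((2 + 220) + 3195) = 984/(222 + 3195) = 984/3417 = 984*(1/3417) = 328/1139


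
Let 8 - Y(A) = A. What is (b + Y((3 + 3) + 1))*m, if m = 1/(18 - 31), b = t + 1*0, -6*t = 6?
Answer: 0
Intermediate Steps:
Y(A) = 8 - A
t = -1 (t = -⅙*6 = -1)
b = -1 (b = -1 + 1*0 = -1 + 0 = -1)
m = -1/13 (m = 1/(-13) = -1/13 ≈ -0.076923)
(b + Y((3 + 3) + 1))*m = (-1 + (8 - ((3 + 3) + 1)))*(-1/13) = (-1 + (8 - (6 + 1)))*(-1/13) = (-1 + (8 - 1*7))*(-1/13) = (-1 + (8 - 7))*(-1/13) = (-1 + 1)*(-1/13) = 0*(-1/13) = 0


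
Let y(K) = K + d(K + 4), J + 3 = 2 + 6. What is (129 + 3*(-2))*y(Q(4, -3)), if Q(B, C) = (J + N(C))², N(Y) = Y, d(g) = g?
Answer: 1476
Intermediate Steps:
J = 5 (J = -3 + (2 + 6) = -3 + 8 = 5)
Q(B, C) = (5 + C)²
y(K) = 4 + 2*K (y(K) = K + (K + 4) = K + (4 + K) = 4 + 2*K)
(129 + 3*(-2))*y(Q(4, -3)) = (129 + 3*(-2))*(4 + 2*(5 - 3)²) = (129 - 6)*(4 + 2*2²) = 123*(4 + 2*4) = 123*(4 + 8) = 123*12 = 1476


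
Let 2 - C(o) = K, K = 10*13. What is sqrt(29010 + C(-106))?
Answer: sqrt(28882) ≈ 169.95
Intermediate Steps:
K = 130
C(o) = -128 (C(o) = 2 - 1*130 = 2 - 130 = -128)
sqrt(29010 + C(-106)) = sqrt(29010 - 128) = sqrt(28882)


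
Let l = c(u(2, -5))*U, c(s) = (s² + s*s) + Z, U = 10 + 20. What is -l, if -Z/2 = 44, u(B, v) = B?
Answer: 2400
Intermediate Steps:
Z = -88 (Z = -2*44 = -88)
U = 30
c(s) = -88 + 2*s² (c(s) = (s² + s*s) - 88 = (s² + s²) - 88 = 2*s² - 88 = -88 + 2*s²)
l = -2400 (l = (-88 + 2*2²)*30 = (-88 + 2*4)*30 = (-88 + 8)*30 = -80*30 = -2400)
-l = -1*(-2400) = 2400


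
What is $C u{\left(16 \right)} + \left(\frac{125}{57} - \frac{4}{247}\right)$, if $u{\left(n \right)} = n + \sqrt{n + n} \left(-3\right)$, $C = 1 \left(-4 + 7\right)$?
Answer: $\frac{37181}{741} - 36 \sqrt{2} \approx -0.7349$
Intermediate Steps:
$C = 3$ ($C = 1 \cdot 3 = 3$)
$u{\left(n \right)} = n - 3 \sqrt{2} \sqrt{n}$ ($u{\left(n \right)} = n + \sqrt{2 n} \left(-3\right) = n + \sqrt{2} \sqrt{n} \left(-3\right) = n - 3 \sqrt{2} \sqrt{n}$)
$C u{\left(16 \right)} + \left(\frac{125}{57} - \frac{4}{247}\right) = 3 \left(16 - 3 \sqrt{2} \sqrt{16}\right) + \left(\frac{125}{57} - \frac{4}{247}\right) = 3 \left(16 - 3 \sqrt{2} \cdot 4\right) + \left(125 \cdot \frac{1}{57} - \frac{4}{247}\right) = 3 \left(16 - 12 \sqrt{2}\right) + \left(\frac{125}{57} - \frac{4}{247}\right) = \left(48 - 36 \sqrt{2}\right) + \frac{1613}{741} = \frac{37181}{741} - 36 \sqrt{2}$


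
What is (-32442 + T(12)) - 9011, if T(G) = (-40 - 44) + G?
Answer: -41525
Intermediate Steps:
T(G) = -84 + G
(-32442 + T(12)) - 9011 = (-32442 + (-84 + 12)) - 9011 = (-32442 - 72) - 9011 = -32514 - 9011 = -41525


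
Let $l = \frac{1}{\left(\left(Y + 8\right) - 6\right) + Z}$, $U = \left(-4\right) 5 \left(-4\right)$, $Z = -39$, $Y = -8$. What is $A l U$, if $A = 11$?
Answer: $- \frac{176}{9} \approx -19.556$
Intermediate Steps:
$U = 80$ ($U = \left(-20\right) \left(-4\right) = 80$)
$l = - \frac{1}{45}$ ($l = \frac{1}{\left(\left(-8 + 8\right) - 6\right) - 39} = \frac{1}{\left(0 - 6\right) - 39} = \frac{1}{-6 - 39} = \frac{1}{-45} = - \frac{1}{45} \approx -0.022222$)
$A l U = 11 \left(- \frac{1}{45}\right) 80 = \left(- \frac{11}{45}\right) 80 = - \frac{176}{9}$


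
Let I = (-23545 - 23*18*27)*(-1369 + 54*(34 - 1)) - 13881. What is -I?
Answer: 14354480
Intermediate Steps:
I = -14354480 (I = (-23545 - 414*27)*(-1369 + 54*33) - 13881 = (-23545 - 11178)*(-1369 + 1782) - 13881 = -34723*413 - 13881 = -14340599 - 13881 = -14354480)
-I = -1*(-14354480) = 14354480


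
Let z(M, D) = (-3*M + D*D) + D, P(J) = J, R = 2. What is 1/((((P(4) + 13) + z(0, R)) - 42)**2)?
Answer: 1/361 ≈ 0.0027701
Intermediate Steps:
z(M, D) = D + D**2 - 3*M (z(M, D) = (-3*M + D**2) + D = (D**2 - 3*M) + D = D + D**2 - 3*M)
1/((((P(4) + 13) + z(0, R)) - 42)**2) = 1/((((4 + 13) + (2 + 2**2 - 3*0)) - 42)**2) = 1/(((17 + (2 + 4 + 0)) - 42)**2) = 1/(((17 + 6) - 42)**2) = 1/((23 - 42)**2) = 1/((-19)**2) = 1/361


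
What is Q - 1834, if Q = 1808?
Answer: -26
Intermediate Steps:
Q - 1834 = 1808 - 1834 = -26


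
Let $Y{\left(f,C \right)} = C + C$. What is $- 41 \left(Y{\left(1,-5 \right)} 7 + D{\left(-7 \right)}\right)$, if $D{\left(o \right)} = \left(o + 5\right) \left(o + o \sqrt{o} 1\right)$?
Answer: $2296 - 574 i \sqrt{7} \approx 2296.0 - 1518.7 i$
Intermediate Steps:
$Y{\left(f,C \right)} = 2 C$
$D{\left(o \right)} = \left(5 + o\right) \left(o + o^{\frac{3}{2}}\right)$ ($D{\left(o \right)} = \left(5 + o\right) \left(o + o^{\frac{3}{2}} \cdot 1\right) = \left(5 + o\right) \left(o + o^{\frac{3}{2}}\right)$)
$- 41 \left(Y{\left(1,-5 \right)} 7 + D{\left(-7 \right)}\right) = - 41 \left(2 \left(-5\right) 7 + \left(\left(-7\right)^{2} + \left(-7\right)^{\frac{5}{2}} + 5 \left(-7\right) + 5 \left(-7\right)^{\frac{3}{2}}\right)\right) = - 41 \left(\left(-10\right) 7 + \left(49 + 49 i \sqrt{7} - 35 + 5 \left(- 7 i \sqrt{7}\right)\right)\right) = - 41 \left(-70 + \left(49 + 49 i \sqrt{7} - 35 - 35 i \sqrt{7}\right)\right) = - 41 \left(-70 + \left(14 + 14 i \sqrt{7}\right)\right) = - 41 \left(-56 + 14 i \sqrt{7}\right) = 2296 - 574 i \sqrt{7}$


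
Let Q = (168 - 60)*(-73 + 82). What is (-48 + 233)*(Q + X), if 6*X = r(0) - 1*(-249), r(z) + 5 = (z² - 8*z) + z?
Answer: 562030/3 ≈ 1.8734e+5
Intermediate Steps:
Q = 972 (Q = 108*9 = 972)
r(z) = -5 + z² - 7*z (r(z) = -5 + ((z² - 8*z) + z) = -5 + (z² - 7*z) = -5 + z² - 7*z)
X = 122/3 (X = ((-5 + 0² - 7*0) - 1*(-249))/6 = ((-5 + 0 + 0) + 249)/6 = (-5 + 249)/6 = (⅙)*244 = 122/3 ≈ 40.667)
(-48 + 233)*(Q + X) = (-48 + 233)*(972 + 122/3) = 185*(3038/3) = 562030/3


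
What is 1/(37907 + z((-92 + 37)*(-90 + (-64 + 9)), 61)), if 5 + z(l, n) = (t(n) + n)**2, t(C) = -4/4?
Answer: 1/41502 ≈ 2.4095e-5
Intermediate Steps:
t(C) = -1 (t(C) = -4*1/4 = -1)
z(l, n) = -5 + (-1 + n)**2
1/(37907 + z((-92 + 37)*(-90 + (-64 + 9)), 61)) = 1/(37907 + (-5 + (-1 + 61)**2)) = 1/(37907 + (-5 + 60**2)) = 1/(37907 + (-5 + 3600)) = 1/(37907 + 3595) = 1/41502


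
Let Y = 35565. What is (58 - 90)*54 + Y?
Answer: 33837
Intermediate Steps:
(58 - 90)*54 + Y = (58 - 90)*54 + 35565 = -32*54 + 35565 = -1728 + 35565 = 33837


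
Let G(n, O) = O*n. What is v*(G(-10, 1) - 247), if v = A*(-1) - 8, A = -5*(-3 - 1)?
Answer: 7196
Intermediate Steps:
A = 20 (A = -5*(-4) = 20)
v = -28 (v = 20*(-1) - 8 = -20 - 8 = -28)
v*(G(-10, 1) - 247) = -28*(1*(-10) - 247) = -28*(-10 - 247) = -28*(-257) = 7196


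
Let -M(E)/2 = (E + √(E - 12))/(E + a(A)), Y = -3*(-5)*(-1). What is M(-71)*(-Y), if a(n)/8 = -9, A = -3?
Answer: -2130/143 + 30*I*√83/143 ≈ -14.895 + 1.9113*I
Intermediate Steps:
a(n) = -72 (a(n) = 8*(-9) = -72)
Y = -15 (Y = 15*(-1) = -15)
M(E) = -2*(E + √(-12 + E))/(-72 + E) (M(E) = -2*(E + √(E - 12))/(E - 72) = -2*(E + √(-12 + E))/(-72 + E))
M(-71)*(-Y) = (2*(-1*(-71) - √(-12 - 71))/(-72 - 71))*(-1*(-15)) = (2*(71 - √(-83))/(-143))*15 = (2*(-1/143)*(71 - I*√83))*15 = (-142/143 + 2*I*√83/143)*15 = -2130/143 + 30*I*√83/143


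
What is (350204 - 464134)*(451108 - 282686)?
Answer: -19188318460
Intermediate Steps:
(350204 - 464134)*(451108 - 282686) = -113930*168422 = -19188318460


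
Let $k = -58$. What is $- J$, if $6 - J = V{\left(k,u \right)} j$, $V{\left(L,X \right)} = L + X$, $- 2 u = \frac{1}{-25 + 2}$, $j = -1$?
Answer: $\frac{2391}{46} \approx 51.978$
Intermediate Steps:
$u = \frac{1}{46}$ ($u = - \frac{1}{2 \left(-25 + 2\right)} = - \frac{1}{2 \left(-23\right)} = \left(- \frac{1}{2}\right) \left(- \frac{1}{23}\right) = \frac{1}{46} \approx 0.021739$)
$J = - \frac{2391}{46}$ ($J = 6 - \left(-58 + \frac{1}{46}\right) \left(-1\right) = 6 - \left(- \frac{2667}{46}\right) \left(-1\right) = 6 - \frac{2667}{46} = - \frac{2391}{46} \approx -51.978$)
$- J = \left(-1\right) \left(- \frac{2391}{46}\right) = \frac{2391}{46}$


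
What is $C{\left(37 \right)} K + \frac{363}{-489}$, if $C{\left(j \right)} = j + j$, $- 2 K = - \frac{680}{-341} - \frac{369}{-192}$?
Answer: $- \frac{518068057}{3557312} \approx -145.63$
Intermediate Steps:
$K = - \frac{85463}{43648}$ ($K = - \frac{- \frac{680}{-341} - \frac{369}{-192}}{2} = - \frac{\left(-680\right) \left(- \frac{1}{341}\right) - - \frac{123}{64}}{2} = - \frac{\frac{680}{341} + \frac{123}{64}}{2} = \left(- \frac{1}{2}\right) \frac{85463}{21824} = - \frac{85463}{43648} \approx -1.958$)
$C{\left(j \right)} = 2 j$
$C{\left(37 \right)} K + \frac{363}{-489} = 2 \cdot 37 \left(- \frac{85463}{43648}\right) + \frac{363}{-489} = 74 \left(- \frac{85463}{43648}\right) + 363 \left(- \frac{1}{489}\right) = - \frac{3162131}{21824} - \frac{121}{163} = - \frac{518068057}{3557312}$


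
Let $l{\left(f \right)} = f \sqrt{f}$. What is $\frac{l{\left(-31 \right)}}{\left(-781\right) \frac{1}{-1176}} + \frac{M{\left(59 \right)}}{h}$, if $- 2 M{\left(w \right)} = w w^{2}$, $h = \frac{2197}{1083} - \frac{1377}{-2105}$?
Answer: $- \frac{468205586985}{12231952} - \frac{36456 i \sqrt{31}}{781} \approx -38277.0 - 259.9 i$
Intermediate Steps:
$h = \frac{6115976}{2279715}$ ($h = 2197 \cdot \frac{1}{1083} - - \frac{1377}{2105} = \frac{2197}{1083} + \frac{1377}{2105} = \frac{6115976}{2279715} \approx 2.6828$)
$M{\left(w \right)} = - \frac{w^{3}}{2}$ ($M{\left(w \right)} = - \frac{w w^{2}}{2} = - \frac{w^{3}}{2}$)
$l{\left(f \right)} = f^{\frac{3}{2}}$
$\frac{l{\left(-31 \right)}}{\left(-781\right) \frac{1}{-1176}} + \frac{M{\left(59 \right)}}{h} = \frac{\left(-31\right)^{\frac{3}{2}}}{\left(-781\right) \frac{1}{-1176}} + \frac{\left(- \frac{1}{2}\right) 59^{3}}{\frac{6115976}{2279715}} = \frac{\left(-31\right) i \sqrt{31}}{\left(-781\right) \left(- \frac{1}{1176}\right)} + \left(- \frac{1}{2}\right) 205379 \cdot \frac{2279715}{6115976} = \frac{\left(-31\right) i \sqrt{31}}{\frac{781}{1176}} - \frac{468205586985}{12231952} = - 31 i \sqrt{31} \cdot \frac{1176}{781} - \frac{468205586985}{12231952} = - \frac{36456 i \sqrt{31}}{781} - \frac{468205586985}{12231952} = - \frac{468205586985}{12231952} - \frac{36456 i \sqrt{31}}{781}$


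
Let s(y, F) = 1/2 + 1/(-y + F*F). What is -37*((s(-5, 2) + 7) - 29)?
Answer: 14245/18 ≈ 791.39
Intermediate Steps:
s(y, F) = ½ + 1/(F² - y) (s(y, F) = 1*(½) + 1/(-y + F²) = ½ + 1/(F² - y))
-37*((s(-5, 2) + 7) - 29) = -37*(((2 + 2² - 1*(-5))/(2*(2² - 1*(-5))) + 7) - 29) = -37*(((2 + 4 + 5)/(2*(4 + 5)) + 7) - 29) = -37*(((½)*11/9 + 7) - 29) = -37*(((½)*(⅑)*11 + 7) - 29) = -37*((11/18 + 7) - 29) = -37*(137/18 - 29) = -37*(-385/18) = 14245/18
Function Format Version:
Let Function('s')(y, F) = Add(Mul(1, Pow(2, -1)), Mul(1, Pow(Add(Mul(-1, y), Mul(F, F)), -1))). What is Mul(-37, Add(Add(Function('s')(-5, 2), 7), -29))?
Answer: Rational(14245, 18) ≈ 791.39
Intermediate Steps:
Function('s')(y, F) = Add(Rational(1, 2), Pow(Add(Pow(F, 2), Mul(-1, y)), -1)) (Function('s')(y, F) = Add(Mul(1, Rational(1, 2)), Mul(1, Pow(Add(Mul(-1, y), Pow(F, 2)), -1))) = Add(Rational(1, 2), Mul(1, Pow(Add(Pow(F, 2), Mul(-1, y)), -1))) = Add(Rational(1, 2), Pow(Add(Pow(F, 2), Mul(-1, y)), -1)))
Mul(-37, Add(Add(Function('s')(-5, 2), 7), -29)) = Mul(-37, Add(Add(Mul(Rational(1, 2), Pow(Add(Pow(2, 2), Mul(-1, -5)), -1), Add(2, Pow(2, 2), Mul(-1, -5))), 7), -29)) = Mul(-37, Add(Add(Mul(Rational(1, 2), Pow(Add(4, 5), -1), Add(2, 4, 5)), 7), -29)) = Mul(-37, Add(Add(Mul(Rational(1, 2), Pow(9, -1), 11), 7), -29)) = Mul(-37, Add(Add(Mul(Rational(1, 2), Rational(1, 9), 11), 7), -29)) = Mul(-37, Add(Add(Rational(11, 18), 7), -29)) = Mul(-37, Add(Rational(137, 18), -29)) = Mul(-37, Rational(-385, 18)) = Rational(14245, 18)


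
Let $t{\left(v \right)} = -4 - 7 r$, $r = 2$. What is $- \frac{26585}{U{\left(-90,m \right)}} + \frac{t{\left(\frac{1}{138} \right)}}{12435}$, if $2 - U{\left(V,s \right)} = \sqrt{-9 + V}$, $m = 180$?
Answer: $- \frac{220390268}{426935} - \frac{79755 i \sqrt{11}}{103} \approx -516.21 - 2568.1 i$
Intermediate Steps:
$U{\left(V,s \right)} = 2 - \sqrt{-9 + V}$
$t{\left(v \right)} = -18$ ($t{\left(v \right)} = -4 - 14 = -18$)
$- \frac{26585}{U{\left(-90,m \right)}} + \frac{t{\left(\frac{1}{138} \right)}}{12435} = - \frac{26585}{2 - \sqrt{-9 - 90}} - \frac{18}{12435} = - \frac{26585}{2 - \sqrt{-99}} - \frac{6}{4145} = - \frac{26585}{2 - 3 i \sqrt{11}} - \frac{6}{4145} = - \frac{6}{4145} - \frac{26585}{2 - 3 i \sqrt{11}}$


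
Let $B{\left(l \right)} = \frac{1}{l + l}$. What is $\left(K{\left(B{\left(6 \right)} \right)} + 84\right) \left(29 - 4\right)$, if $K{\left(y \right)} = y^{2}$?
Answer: $\frac{302425}{144} \approx 2100.2$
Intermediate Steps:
$B{\left(l \right)} = \frac{1}{2 l}$
$\left(K{\left(B{\left(6 \right)} \right)} + 84\right) \left(29 - 4\right) = \left(\left(\frac{1}{2 \cdot 6}\right)^{2} + 84\right) \left(29 - 4\right) = \left(\left(\frac{1}{2} \cdot \frac{1}{6}\right)^{2} + 84\right) \left(29 - 4\right) = \left(\left(\frac{1}{12}\right)^{2} + 84\right) 25 = \left(\frac{1}{144} + 84\right) 25 = \frac{12097}{144} \cdot 25 = \frac{302425}{144}$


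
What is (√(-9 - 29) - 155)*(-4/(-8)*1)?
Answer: -155/2 + I*√38/2 ≈ -77.5 + 3.0822*I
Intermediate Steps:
(√(-9 - 29) - 155)*(-4/(-8)*1) = (√(-38) - 155)*(-4*(-⅛)*1) = (I*√38 - 155)*((½)*1) = (-155 + I*√38)*(½) = -155/2 + I*√38/2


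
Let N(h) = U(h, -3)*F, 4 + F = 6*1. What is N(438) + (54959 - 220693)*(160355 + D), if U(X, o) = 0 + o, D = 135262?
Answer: -48993787884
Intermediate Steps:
U(X, o) = o
F = 2 (F = -4 + 6*1 = -4 + 6 = 2)
N(h) = -6 (N(h) = -3*2 = -6)
N(438) + (54959 - 220693)*(160355 + D) = -6 + (54959 - 220693)*(160355 + 135262) = -6 - 165734*295617 = -6 - 48993787878 = -48993787884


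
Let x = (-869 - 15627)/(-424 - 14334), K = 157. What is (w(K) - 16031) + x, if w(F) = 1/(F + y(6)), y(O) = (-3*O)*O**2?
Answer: -58077697370/3623089 ≈ -16030.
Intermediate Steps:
y(O) = -3*O**3
w(F) = 1/(-648 + F) (w(F) = 1/(F - 3*6**3) = 1/(F - 3*216) = 1/(F - 648) = 1/(-648 + F))
x = 8248/7379 (x = -16496/(-14758) = -16496*(-1/14758) = 8248/7379 ≈ 1.1178)
(w(K) - 16031) + x = (1/(-648 + 157) - 16031) + 8248/7379 = (1/(-491) - 16031) + 8248/7379 = (-1/491 - 16031) + 8248/7379 = -7871222/491 + 8248/7379 = -58077697370/3623089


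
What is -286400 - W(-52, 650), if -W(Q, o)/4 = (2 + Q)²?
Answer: -276400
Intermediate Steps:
W(Q, o) = -4*(2 + Q)²
-286400 - W(-52, 650) = -286400 - (-4)*(2 - 52)² = -286400 - (-4)*(-50)² = -286400 - (-4)*2500 = -286400 - 1*(-10000) = -286400 + 10000 = -276400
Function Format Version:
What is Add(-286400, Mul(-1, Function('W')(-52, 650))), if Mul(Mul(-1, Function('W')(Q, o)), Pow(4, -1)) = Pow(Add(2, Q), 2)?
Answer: -276400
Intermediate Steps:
Function('W')(Q, o) = Mul(-4, Pow(Add(2, Q), 2))
Add(-286400, Mul(-1, Function('W')(-52, 650))) = Add(-286400, Mul(-1, Mul(-4, Pow(Add(2, -52), 2)))) = Add(-286400, Mul(-1, Mul(-4, Pow(-50, 2)))) = Add(-286400, Mul(-1, Mul(-4, 2500))) = Add(-286400, Mul(-1, -10000)) = Add(-286400, 10000) = -276400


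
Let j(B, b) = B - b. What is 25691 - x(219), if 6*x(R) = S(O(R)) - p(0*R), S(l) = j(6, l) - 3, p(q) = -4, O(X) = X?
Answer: 77179/3 ≈ 25726.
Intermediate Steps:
S(l) = 3 - l (S(l) = (6 - l) - 3 = 3 - l)
x(R) = 7/6 - R/6 (x(R) = ((3 - R) - 1*(-4))/6 = ((3 - R) + 4)/6 = (7 - R)/6 = 7/6 - R/6)
25691 - x(219) = 25691 - (7/6 - ⅙*219) = 25691 - (7/6 - 73/2) = 25691 - 1*(-106/3) = 25691 + 106/3 = 77179/3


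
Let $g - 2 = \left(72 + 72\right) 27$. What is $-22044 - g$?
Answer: $-25934$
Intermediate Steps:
$g = 3890$ ($g = 2 + \left(72 + 72\right) 27 = 2 + 144 \cdot 27 = 2 + 3888 = 3890$)
$-22044 - g = -22044 - 3890 = -25934$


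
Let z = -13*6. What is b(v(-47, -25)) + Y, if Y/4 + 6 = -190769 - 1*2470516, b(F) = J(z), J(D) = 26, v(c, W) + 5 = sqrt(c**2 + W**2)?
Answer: -10645138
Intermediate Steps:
z = -78
v(c, W) = -5 + sqrt(W**2 + c**2) (v(c, W) = -5 + sqrt(c**2 + W**2) = -5 + sqrt(W**2 + c**2))
b(F) = 26
Y = -10645164 (Y = -24 + 4*(-190769 - 1*2470516) = -24 + 4*(-190769 - 2470516) = -24 + 4*(-2661285) = -24 - 10645140 = -10645164)
b(v(-47, -25)) + Y = 26 - 10645164 = -10645138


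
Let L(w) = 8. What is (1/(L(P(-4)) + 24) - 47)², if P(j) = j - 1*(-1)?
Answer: 2259009/1024 ≈ 2206.1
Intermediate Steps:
P(j) = 1 + j (P(j) = j + 1 = 1 + j)
(1/(L(P(-4)) + 24) - 47)² = (1/(8 + 24) - 47)² = (1/32 - 47)² = (-1503/32)² = 2259009/1024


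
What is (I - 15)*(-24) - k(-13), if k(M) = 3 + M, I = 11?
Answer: 106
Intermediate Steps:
(I - 15)*(-24) - k(-13) = (11 - 15)*(-24) - (3 - 13) = -4*(-24) - 1*(-10) = 96 + 10 = 106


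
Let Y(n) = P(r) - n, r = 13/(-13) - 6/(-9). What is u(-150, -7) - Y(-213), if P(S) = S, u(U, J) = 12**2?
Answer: -206/3 ≈ -68.667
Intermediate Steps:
r = -1/3 (r = 13*(-1/13) - 6*(-1/9) = -1 + 2/3 = -1/3 ≈ -0.33333)
u(U, J) = 144
Y(n) = -1/3 - n
u(-150, -7) - Y(-213) = 144 - (-1/3 - 1*(-213)) = 144 - (-1/3 + 213) = 144 - 1*638/3 = 144 - 638/3 = -206/3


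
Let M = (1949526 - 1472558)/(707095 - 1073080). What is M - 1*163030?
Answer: -59667011518/365985 ≈ -1.6303e+5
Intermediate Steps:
M = -476968/365985 (M = 476968/(-365985) = 476968*(-1/365985) = -476968/365985 ≈ -1.3032)
M - 1*163030 = -476968/365985 - 1*163030 = -476968/365985 - 163030 = -59667011518/365985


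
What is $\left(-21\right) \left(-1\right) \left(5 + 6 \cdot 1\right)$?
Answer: $231$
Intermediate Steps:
$\left(-21\right) \left(-1\right) \left(5 + 6 \cdot 1\right) = 21 \left(5 + 6\right) = 21 \cdot 11 = 231$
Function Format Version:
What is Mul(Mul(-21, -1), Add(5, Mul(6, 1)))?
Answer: 231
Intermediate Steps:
Mul(Mul(-21, -1), Add(5, Mul(6, 1))) = Mul(21, Add(5, 6)) = Mul(21, 11) = 231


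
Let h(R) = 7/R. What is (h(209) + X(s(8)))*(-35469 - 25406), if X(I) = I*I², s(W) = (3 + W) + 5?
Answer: -52113322125/209 ≈ -2.4935e+8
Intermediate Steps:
s(W) = 8 + W
X(I) = I³
(h(209) + X(s(8)))*(-35469 - 25406) = (7/209 + (8 + 8)³)*(-35469 - 25406) = (7*(1/209) + 16³)*(-60875) = (7/209 + 4096)*(-60875) = (856071/209)*(-60875) = -52113322125/209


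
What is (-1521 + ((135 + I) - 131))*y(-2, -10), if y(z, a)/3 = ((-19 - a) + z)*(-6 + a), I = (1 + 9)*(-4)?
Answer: -822096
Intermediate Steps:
I = -40 (I = 10*(-4) = -40)
y(z, a) = 3*(-6 + a)*(-19 + z - a) (y(z, a) = 3*(((-19 - a) + z)*(-6 + a)) = 3*((-19 + z - a)*(-6 + a)) = 3*((-6 + a)*(-19 + z - a)) = 3*(-6 + a)*(-19 + z - a))
(-1521 + ((135 + I) - 131))*y(-2, -10) = (-1521 + ((135 - 40) - 131))*(342 - 39*(-10) - 18*(-2) - 3*(-10)**2 + 3*(-10)*(-2)) = (-1521 + (95 - 131))*(342 + 390 + 36 - 3*100 + 60) = (-1521 - 36)*(342 + 390 + 36 - 300 + 60) = -1557*528 = -822096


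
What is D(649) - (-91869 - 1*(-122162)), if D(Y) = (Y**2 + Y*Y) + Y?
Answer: 812758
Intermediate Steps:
D(Y) = Y + 2*Y**2 (D(Y) = (Y**2 + Y**2) + Y = 2*Y**2 + Y = Y + 2*Y**2)
D(649) - (-91869 - 1*(-122162)) = 649*(1 + 2*649) - (-91869 - 1*(-122162)) = 649*(1 + 1298) - (-91869 + 122162) = 649*1299 - 1*30293 = 843051 - 30293 = 812758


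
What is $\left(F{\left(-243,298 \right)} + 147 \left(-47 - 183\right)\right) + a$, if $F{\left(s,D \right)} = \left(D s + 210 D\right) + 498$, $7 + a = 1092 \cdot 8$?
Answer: $-34417$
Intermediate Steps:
$a = 8729$ ($a = -7 + 1092 \cdot 8 = -7 + 8736 = 8729$)
$F{\left(s,D \right)} = 498 + 210 D + D s$ ($F{\left(s,D \right)} = \left(210 D + D s\right) + 498 = 498 + 210 D + D s$)
$\left(F{\left(-243,298 \right)} + 147 \left(-47 - 183\right)\right) + a = \left(\left(498 + 210 \cdot 298 + 298 \left(-243\right)\right) + 147 \left(-47 - 183\right)\right) + 8729 = \left(\left(498 + 62580 - 72414\right) + 147 \left(-230\right)\right) + 8729 = \left(-9336 - 33810\right) + 8729 = -43146 + 8729 = -34417$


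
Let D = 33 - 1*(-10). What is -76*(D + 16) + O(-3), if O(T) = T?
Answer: -4487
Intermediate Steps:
D = 43 (D = 33 + 10 = 43)
-76*(D + 16) + O(-3) = -76*(43 + 16) - 3 = -76*59 - 3 = -4484 - 3 = -4487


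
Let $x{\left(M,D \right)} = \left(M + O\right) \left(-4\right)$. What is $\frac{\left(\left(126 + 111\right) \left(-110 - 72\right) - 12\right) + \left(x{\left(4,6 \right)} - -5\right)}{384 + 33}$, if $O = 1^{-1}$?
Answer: $- \frac{14387}{139} \approx -103.5$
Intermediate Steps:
$O = 1$
$x{\left(M,D \right)} = -4 - 4 M$ ($x{\left(M,D \right)} = \left(M + 1\right) \left(-4\right) = \left(1 + M\right) \left(-4\right) = -4 - 4 M$)
$\frac{\left(\left(126 + 111\right) \left(-110 - 72\right) - 12\right) + \left(x{\left(4,6 \right)} - -5\right)}{384 + 33} = \frac{\left(\left(126 + 111\right) \left(-110 - 72\right) - 12\right) - 15}{384 + 33} = \frac{\left(237 \left(-182\right) - 12\right) + \left(\left(-4 - 16\right) + 5\right)}{417} = \left(\left(-43134 - 12\right) + \left(-20 + 5\right)\right) \frac{1}{417} = \left(-43146 - 15\right) \frac{1}{417} = \left(-43161\right) \frac{1}{417} = - \frac{14387}{139}$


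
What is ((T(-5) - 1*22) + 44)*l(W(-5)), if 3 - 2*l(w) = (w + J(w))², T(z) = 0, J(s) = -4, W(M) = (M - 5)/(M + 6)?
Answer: -2123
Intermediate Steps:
W(M) = (-5 + M)/(6 + M)
l(w) = 3/2 - (-4 + w)²/2 (l(w) = 3/2 - (w - 4)²/2 = 3/2 - (-4 + w)²/2)
((T(-5) - 1*22) + 44)*l(W(-5)) = ((0 - 1*22) + 44)*(3/2 - (-4 + (-5 - 5)/(6 - 5))²/2) = ((0 - 22) + 44)*(3/2 - (-4 - 10/1)²/2) = (-22 + 44)*(3/2 - (-4 + 1*(-10))²/2) = 22*(3/2 - (-4 - 10)²/2) = 22*(3/2 - ½*(-14)²) = 22*(3/2 - ½*196) = 22*(3/2 - 98) = 22*(-193/2) = -2123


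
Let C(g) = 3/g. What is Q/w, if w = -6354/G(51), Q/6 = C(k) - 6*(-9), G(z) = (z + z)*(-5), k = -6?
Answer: 9095/353 ≈ 25.765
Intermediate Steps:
G(z) = -10*z (G(z) = (2*z)*(-5) = -10*z)
Q = 321 (Q = 6*(3/(-6) - 6*(-9)) = 6*(3*(-1/6) + 54) = 6*(-1/2 + 54) = 6*(107/2) = 321)
w = 1059/85 (w = -6354/((-10*51)) = -6354/(-510) = -6354*(-1/510) = 1059/85 ≈ 12.459)
Q/w = 321/(1059/85) = 321*(85/1059) = 9095/353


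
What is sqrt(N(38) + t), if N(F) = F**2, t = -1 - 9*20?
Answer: sqrt(1263) ≈ 35.539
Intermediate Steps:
t = -181 (t = -1 - 180 = -181)
sqrt(N(38) + t) = sqrt(38**2 - 181) = sqrt(1444 - 181) = sqrt(1263)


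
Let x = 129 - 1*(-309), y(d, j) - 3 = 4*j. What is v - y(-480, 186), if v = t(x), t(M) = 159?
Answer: -588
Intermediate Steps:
y(d, j) = 3 + 4*j
x = 438 (x = 129 + 309 = 438)
v = 159
v - y(-480, 186) = 159 - (3 + 4*186) = 159 - (3 + 744) = 159 - 1*747 = 159 - 747 = -588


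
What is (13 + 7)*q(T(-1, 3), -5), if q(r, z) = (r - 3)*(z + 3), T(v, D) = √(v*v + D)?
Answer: 40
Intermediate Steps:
T(v, D) = √(D + v²) (T(v, D) = √(v² + D) = √(D + v²))
q(r, z) = (-3 + r)*(3 + z)
(13 + 7)*q(T(-1, 3), -5) = (13 + 7)*(-9 - 3*(-5) + 3*√(3 + (-1)²) + √(3 + (-1)²)*(-5)) = 20*(-9 + 15 + 3*√(3 + 1) + √(3 + 1)*(-5)) = 20*(-9 + 15 + 3*√4 + √4*(-5)) = 20*(-9 + 15 + 3*2 + 2*(-5)) = 20*(-9 + 15 + 6 - 10) = 20*2 = 40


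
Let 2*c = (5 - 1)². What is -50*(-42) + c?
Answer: 2108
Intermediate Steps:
c = 8 (c = (5 - 1)²/2 = (½)*4² = (½)*16 = 8)
-50*(-42) + c = -50*(-42) + 8 = 2100 + 8 = 2108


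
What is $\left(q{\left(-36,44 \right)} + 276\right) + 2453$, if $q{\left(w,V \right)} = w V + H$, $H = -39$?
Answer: $1106$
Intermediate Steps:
$q{\left(w,V \right)} = -39 + V w$ ($q{\left(w,V \right)} = w V - 39 = V w - 39 = -39 + V w$)
$\left(q{\left(-36,44 \right)} + 276\right) + 2453 = \left(\left(-39 + 44 \left(-36\right)\right) + 276\right) + 2453 = \left(\left(-39 - 1584\right) + 276\right) + 2453 = \left(-1623 + 276\right) + 2453 = -1347 + 2453 = 1106$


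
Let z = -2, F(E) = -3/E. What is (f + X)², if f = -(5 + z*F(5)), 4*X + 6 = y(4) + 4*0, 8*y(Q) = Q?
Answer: 91809/1600 ≈ 57.381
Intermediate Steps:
y(Q) = Q/8
X = -11/8 (X = -3/2 + ((⅛)*4 + 4*0)/4 = -3/2 + (½ + 0)/4 = -3/2 + (¼)*(½) = -3/2 + ⅛ = -11/8 ≈ -1.3750)
f = -31/5 (f = -(5 - (-6)/5) = -(5 - 2*(-⅗)) = -(5 + 6/5) = -1*31/5 = -31/5 ≈ -6.2000)
(f + X)² = (-31/5 - 11/8)² = (-303/40)² = 91809/1600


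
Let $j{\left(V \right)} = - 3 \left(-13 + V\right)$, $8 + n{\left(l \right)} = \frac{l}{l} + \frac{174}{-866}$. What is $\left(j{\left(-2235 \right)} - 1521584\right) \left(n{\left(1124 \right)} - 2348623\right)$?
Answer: $\frac{1540526955554680}{433} \approx 3.5578 \cdot 10^{12}$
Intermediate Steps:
$n{\left(l \right)} = - \frac{3118}{433}$ ($n{\left(l \right)} = -8 + \left(\frac{l}{l} + \frac{174}{-866}\right) = -8 + \left(1 + 174 \left(- \frac{1}{866}\right)\right) = -8 + \left(1 - \frac{87}{433}\right) = -8 + \frac{346}{433} = - \frac{3118}{433}$)
$j{\left(V \right)} = 39 - 3 V$
$\left(j{\left(-2235 \right)} - 1521584\right) \left(n{\left(1124 \right)} - 2348623\right) = \left(\left(39 - -6705\right) - 1521584\right) \left(- \frac{3118}{433} - 2348623\right) = \left(\left(39 + 6705\right) - 1521584\right) \left(- \frac{1016956877}{433}\right) = \left(6744 - 1521584\right) \left(- \frac{1016956877}{433}\right) = \left(-1514840\right) \left(- \frac{1016956877}{433}\right) = \frac{1540526955554680}{433}$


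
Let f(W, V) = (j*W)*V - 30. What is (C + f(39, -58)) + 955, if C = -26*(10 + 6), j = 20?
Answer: -44731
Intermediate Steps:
C = -416 (C = -26*16 = -416)
f(W, V) = -30 + 20*V*W (f(W, V) = (20*W)*V - 30 = 20*V*W - 30 = -30 + 20*V*W)
(C + f(39, -58)) + 955 = (-416 + (-30 + 20*(-58)*39)) + 955 = (-416 + (-30 - 45240)) + 955 = (-416 - 45270) + 955 = -45686 + 955 = -44731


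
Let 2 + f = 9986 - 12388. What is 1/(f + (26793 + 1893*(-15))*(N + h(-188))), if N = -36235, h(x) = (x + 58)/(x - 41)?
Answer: 229/13292340854 ≈ 1.7228e-8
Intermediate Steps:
h(x) = (58 + x)/(-41 + x)
f = -2404 (f = -2 + (9986 - 12388) = -2 - 2402 = -2404)
1/(f + (26793 + 1893*(-15))*(N + h(-188))) = 1/(-2404 + (26793 + 1893*(-15))*(-36235 + (58 - 188)/(-41 - 188))) = 1/(-2404 + (26793 - 28395)*(-36235 - 130/(-229))) = 1/(-2404 - 1602*(-36235 - 1/229*(-130))) = 1/(-2404 - 1602*(-36235 + 130/229)) = 1/(-2404 - 1602*(-8297685/229)) = 1/(-2404 + 13292891370/229) = 1/(13292340854/229) = 229/13292340854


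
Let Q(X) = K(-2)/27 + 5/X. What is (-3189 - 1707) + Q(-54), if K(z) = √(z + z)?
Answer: -264389/54 + 2*I/27 ≈ -4896.1 + 0.074074*I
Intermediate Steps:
K(z) = √2*√z (K(z) = √(2*z) = √2*√z)
Q(X) = 5/X + 2*I/27 (Q(X) = (√2*√(-2))/27 + 5/X = (√2*(I*√2))*(1/27) + 5/X = (2*I)*(1/27) + 5/X = 2*I/27 + 5/X = 5/X + 2*I/27)
(-3189 - 1707) + Q(-54) = (-3189 - 1707) + (5/(-54) + 2*I/27) = -4896 + (5*(-1/54) + 2*I/27) = -4896 + (-5/54 + 2*I/27) = -264389/54 + 2*I/27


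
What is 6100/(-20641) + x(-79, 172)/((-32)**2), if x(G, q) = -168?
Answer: -1214261/2642048 ≈ -0.45959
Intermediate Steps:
6100/(-20641) + x(-79, 172)/((-32)**2) = 6100/(-20641) - 168/((-32)**2) = 6100*(-1/20641) - 168/1024 = -6100/20641 - 168*1/1024 = -6100/20641 - 21/128 = -1214261/2642048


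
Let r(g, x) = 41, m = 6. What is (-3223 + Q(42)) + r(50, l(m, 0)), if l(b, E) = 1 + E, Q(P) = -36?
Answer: -3218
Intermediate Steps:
(-3223 + Q(42)) + r(50, l(m, 0)) = (-3223 - 36) + 41 = -3259 + 41 = -3218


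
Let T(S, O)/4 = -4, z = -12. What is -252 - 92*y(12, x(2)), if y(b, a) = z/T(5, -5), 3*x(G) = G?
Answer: -321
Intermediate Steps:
x(G) = G/3
T(S, O) = -16 (T(S, O) = 4*(-4) = -16)
y(b, a) = 3/4 (y(b, a) = -12/(-16) = -12*(-1/16) = 3/4)
-252 - 92*y(12, x(2)) = -252 - 92*3/4 = -252 - 69 = -321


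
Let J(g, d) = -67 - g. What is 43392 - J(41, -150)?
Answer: 43500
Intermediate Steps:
43392 - J(41, -150) = 43392 - (-67 - 1*41) = 43392 - (-67 - 41) = 43392 - 1*(-108) = 43392 + 108 = 43500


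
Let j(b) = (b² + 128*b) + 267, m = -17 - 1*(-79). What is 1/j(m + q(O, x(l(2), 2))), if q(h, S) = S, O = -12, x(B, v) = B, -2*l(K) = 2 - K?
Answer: 1/12047 ≈ 8.3008e-5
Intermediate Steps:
l(K) = -1 + K/2 (l(K) = -(2 - K)/2 = -1 + K/2)
m = 62 (m = -17 + 79 = 62)
j(b) = 267 + b² + 128*b
1/j(m + q(O, x(l(2), 2))) = 1/(267 + (62 + (-1 + (½)*2))² + 128*(62 + (-1 + (½)*2))) = 1/(267 + (62 + (-1 + 1))² + 128*(62 + (-1 + 1))) = 1/(267 + (62 + 0)² + 128*(62 + 0)) = 1/(267 + 62² + 128*62) = 1/(267 + 3844 + 7936) = 1/12047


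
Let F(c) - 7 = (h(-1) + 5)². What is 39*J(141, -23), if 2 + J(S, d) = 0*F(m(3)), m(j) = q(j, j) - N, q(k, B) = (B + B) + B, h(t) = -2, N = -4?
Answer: -78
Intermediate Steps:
q(k, B) = 3*B (q(k, B) = 2*B + B = 3*B)
m(j) = 4 + 3*j (m(j) = 3*j - 1*(-4) = 3*j + 4 = 4 + 3*j)
F(c) = 16 (F(c) = 7 + (-2 + 5)² = 7 + 3² = 7 + 9 = 16)
J(S, d) = -2 (J(S, d) = -2 + 0*16 = -2 + 0 = -2)
39*J(141, -23) = 39*(-2) = -78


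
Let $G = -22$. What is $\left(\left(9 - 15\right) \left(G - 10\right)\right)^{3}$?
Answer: $7077888$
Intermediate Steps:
$\left(\left(9 - 15\right) \left(G - 10\right)\right)^{3} = \left(\left(9 - 15\right) \left(-22 - 10\right)\right)^{3} = \left(\left(-6\right) \left(-32\right)\right)^{3} = 192^{3} = 7077888$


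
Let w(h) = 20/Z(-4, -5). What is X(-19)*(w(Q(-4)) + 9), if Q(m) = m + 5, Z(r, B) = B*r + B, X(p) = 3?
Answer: 31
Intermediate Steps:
Z(r, B) = B + B*r
Q(m) = 5 + m
w(h) = 4/3 (w(h) = 20/((-5*(1 - 4))) = 20/((-5*(-3))) = 20/15 = 20*(1/15) = 4/3)
X(-19)*(w(Q(-4)) + 9) = 3*(4/3 + 9) = 3*(31/3) = 31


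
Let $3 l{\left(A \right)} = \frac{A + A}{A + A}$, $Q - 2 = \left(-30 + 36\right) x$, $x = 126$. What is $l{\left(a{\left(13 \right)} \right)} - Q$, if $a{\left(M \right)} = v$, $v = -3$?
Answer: $- \frac{2273}{3} \approx -757.67$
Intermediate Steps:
$Q = 758$ ($Q = 2 + \left(-30 + 36\right) 126 = 2 + 6 \cdot 126 = 2 + 756 = 758$)
$a{\left(M \right)} = -3$
$l{\left(A \right)} = \frac{1}{3}$ ($l{\left(A \right)} = \frac{\left(A + A\right) \frac{1}{A + A}}{3} = \frac{2 A \frac{1}{2 A}}{3} = \frac{1}{3} \cdot 1 = \frac{1}{3}$)
$l{\left(a{\left(13 \right)} \right)} - Q = \frac{1}{3} - 758 = - \frac{2273}{3}$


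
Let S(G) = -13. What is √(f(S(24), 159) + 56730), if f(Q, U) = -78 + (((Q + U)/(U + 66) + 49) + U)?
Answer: √12793646/15 ≈ 238.45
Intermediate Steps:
f(Q, U) = -29 + U + (Q + U)/(66 + U) (f(Q, U) = -78 + (((Q + U)/(66 + U) + 49) + U) = -78 + ((49 + (Q + U)/(66 + U)) + U) = -78 + (49 + U + (Q + U)/(66 + U)) = -29 + U + (Q + U)/(66 + U))
√(f(S(24), 159) + 56730) = √((-1914 - 13 + 159² + 38*159)/(66 + 159) + 56730) = √((-1914 - 13 + 25281 + 6042)/225 + 56730) = √((1/225)*29396 + 56730) = √(29396/225 + 56730) = √(12793646/225) = √12793646/15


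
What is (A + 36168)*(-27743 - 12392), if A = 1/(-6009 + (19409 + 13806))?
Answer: -39492302552215/27206 ≈ -1.4516e+9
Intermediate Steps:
A = 1/27206 (A = 1/(-6009 + 33215) = 1/27206 ≈ 3.6757e-5)
(A + 36168)*(-27743 - 12392) = (1/27206 + 36168)*(-27743 - 12392) = (983986609/27206)*(-40135) = -39492302552215/27206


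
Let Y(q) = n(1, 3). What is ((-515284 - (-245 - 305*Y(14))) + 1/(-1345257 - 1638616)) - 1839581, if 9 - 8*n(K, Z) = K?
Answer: -7024976961996/2983873 ≈ -2.3543e+6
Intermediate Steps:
n(K, Z) = 9/8 - K/8
Y(q) = 1 (Y(q) = 9/8 - ⅛*1 = 9/8 - ⅛ = 1)
((-515284 - (-245 - 305*Y(14))) + 1/(-1345257 - 1638616)) - 1839581 = ((-515284 - (-245 - 305*1)) + 1/(-1345257 - 1638616)) - 1839581 = ((-515284 - (-245 - 305)) + 1/(-2983873)) - 1839581 = ((-515284 - 1*(-550)) - 1/2983873) - 1839581 = ((-515284 + 550) - 1/2983873) - 1839581 = (-514734 - 1/2983873) - 1839581 = -1535900884783/2983873 - 1839581 = -7024976961996/2983873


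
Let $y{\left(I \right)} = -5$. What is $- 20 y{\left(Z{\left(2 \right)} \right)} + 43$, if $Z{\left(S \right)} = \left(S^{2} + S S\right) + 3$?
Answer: $143$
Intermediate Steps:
$Z{\left(S \right)} = 3 + 2 S^{2}$ ($Z{\left(S \right)} = \left(S^{2} + S^{2}\right) + 3 = 2 S^{2} + 3 = 3 + 2 S^{2}$)
$- 20 y{\left(Z{\left(2 \right)} \right)} + 43 = \left(-20\right) \left(-5\right) + 43 = 100 + 43 = 143$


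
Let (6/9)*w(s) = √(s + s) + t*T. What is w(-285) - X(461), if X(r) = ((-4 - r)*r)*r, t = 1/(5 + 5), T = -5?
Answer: 395289057/4 + 3*I*√570/2 ≈ 9.8822e+7 + 35.812*I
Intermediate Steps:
t = ⅒ (t = 1/10 = ⅒ ≈ 0.10000)
w(s) = -¾ + 3*√2*√s/2 (w(s) = 3*(√(s + s) + (⅒)*(-5))/2 = 3*(√(2*s) - ½)/2 = 3*(√2*√s - ½)/2 = 3*(-½ + √2*√s)/2 = -¾ + 3*√2*√s/2)
X(r) = r²*(-4 - r) (X(r) = (r*(-4 - r))*r = r²*(-4 - r))
w(-285) - X(461) = (-¾ + 3*√2*√(-285)/2) - 461²*(-4 - 1*461) = (-¾ + 3*√2*(I*√285)/2) - 212521*(-4 - 461) = (-¾ + 3*I*√570/2) - 212521*(-465) = (-¾ + 3*I*√570/2) - 1*(-98822265) = (-¾ + 3*I*√570/2) + 98822265 = 395289057/4 + 3*I*√570/2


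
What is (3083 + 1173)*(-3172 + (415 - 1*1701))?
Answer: -18973248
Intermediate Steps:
(3083 + 1173)*(-3172 + (415 - 1*1701)) = 4256*(-3172 + (415 - 1701)) = 4256*(-3172 - 1286) = 4256*(-4458) = -18973248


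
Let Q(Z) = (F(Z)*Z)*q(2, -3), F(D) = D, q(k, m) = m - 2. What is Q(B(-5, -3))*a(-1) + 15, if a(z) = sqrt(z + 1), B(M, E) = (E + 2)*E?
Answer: 15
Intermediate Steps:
q(k, m) = -2 + m
B(M, E) = E*(2 + E) (B(M, E) = (2 + E)*E = E*(2 + E))
Q(Z) = -5*Z**2 (Q(Z) = (Z*Z)*(-2 - 3) = Z**2*(-5) = -5*Z**2)
a(z) = sqrt(1 + z)
Q(B(-5, -3))*a(-1) + 15 = (-5*9*(2 - 3)**2)*sqrt(1 - 1) + 15 = (-5*(-3*(-1))**2)*sqrt(0) + 15 = -5*3**2*0 + 15 = -5*9*0 + 15 = -45*0 + 15 = 0 + 15 = 15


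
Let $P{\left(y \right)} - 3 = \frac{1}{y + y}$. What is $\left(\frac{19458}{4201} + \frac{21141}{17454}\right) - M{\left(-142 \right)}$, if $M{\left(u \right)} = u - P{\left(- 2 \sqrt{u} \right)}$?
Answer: $\frac{3686816701}{24441418} + \frac{i \sqrt{142}}{568} \approx 150.84 + 0.02098 i$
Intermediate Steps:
$P{\left(y \right)} = 3 + \frac{1}{2 y}$ ($P{\left(y \right)} = 3 + \frac{1}{y + y} = 3 + \frac{1}{2 y}$)
$M{\left(u \right)} = -3 + u + \frac{1}{4 \sqrt{u}}$ ($M{\left(u \right)} = u - \left(3 + \frac{1}{2 \left(- 2 \sqrt{u}\right)}\right) = u - \left(3 + \frac{\left(- \frac{1}{2}\right) \frac{1}{\sqrt{u}}}{2}\right) = u - \left(3 - \frac{1}{4 \sqrt{u}}\right) = -3 + u + \frac{1}{4 \sqrt{u}}$)
$\left(\frac{19458}{4201} + \frac{21141}{17454}\right) - M{\left(-142 \right)} = \left(\frac{19458}{4201} + \frac{21141}{17454}\right) - \left(-3 - 142 + \frac{1}{4 i \sqrt{142}}\right) = \left(19458 \cdot \frac{1}{4201} + 21141 \cdot \frac{1}{17454}\right) - \left(-3 - 142 + \frac{\left(- \frac{1}{142}\right) i \sqrt{142}}{4}\right) = \left(\frac{19458}{4201} + \frac{7047}{5818}\right) - \left(-3 - 142 - \frac{i \sqrt{142}}{568}\right) = \frac{142811091}{24441418} - \left(-145 - \frac{i \sqrt{142}}{568}\right) = \frac{142811091}{24441418} + \left(145 + \frac{i \sqrt{142}}{568}\right) = \frac{3686816701}{24441418} + \frac{i \sqrt{142}}{568}$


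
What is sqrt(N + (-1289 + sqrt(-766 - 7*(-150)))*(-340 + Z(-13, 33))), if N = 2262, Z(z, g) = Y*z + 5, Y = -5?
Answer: 2*sqrt(87573 - 135*sqrt(71)) ≈ 588.00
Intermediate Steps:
Z(z, g) = 5 - 5*z (Z(z, g) = -5*z + 5 = 5 - 5*z)
sqrt(N + (-1289 + sqrt(-766 - 7*(-150)))*(-340 + Z(-13, 33))) = sqrt(2262 + (-1289 + sqrt(-766 - 7*(-150)))*(-340 + (5 - 5*(-13)))) = sqrt(2262 + (-1289 + sqrt(-766 + 1050))*(-340 + (5 + 65))) = sqrt(2262 + (-1289 + sqrt(284))*(-340 + 70)) = sqrt(2262 + (-1289 + 2*sqrt(71))*(-270)) = sqrt(2262 + (348030 - 540*sqrt(71))) = sqrt(350292 - 540*sqrt(71))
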